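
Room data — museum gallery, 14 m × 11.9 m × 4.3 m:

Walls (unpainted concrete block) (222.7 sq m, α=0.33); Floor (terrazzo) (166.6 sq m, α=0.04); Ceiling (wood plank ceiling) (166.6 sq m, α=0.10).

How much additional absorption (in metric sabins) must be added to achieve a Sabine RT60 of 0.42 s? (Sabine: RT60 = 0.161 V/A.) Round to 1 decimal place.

177.8 sabins

Summing Sᵢαᵢ: 73.491 + 6.664 + 16.660 → A₁ = 96.815 sabins.
V = 716.38 m³. Required absorption A₂ = 0.161 × 716.38 / 0.42 = 274.612 sabins.
Shortfall: 274.612 − 96.815 = 177.8 sabins.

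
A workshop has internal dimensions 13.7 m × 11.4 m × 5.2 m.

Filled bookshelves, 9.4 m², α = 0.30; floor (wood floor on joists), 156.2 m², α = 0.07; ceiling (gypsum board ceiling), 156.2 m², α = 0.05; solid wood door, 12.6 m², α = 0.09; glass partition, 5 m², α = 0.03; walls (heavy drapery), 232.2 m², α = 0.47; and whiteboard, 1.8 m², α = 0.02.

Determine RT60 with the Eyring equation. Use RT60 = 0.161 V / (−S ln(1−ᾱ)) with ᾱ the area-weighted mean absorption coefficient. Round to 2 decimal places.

0.87 seconds

Total surface area S = 9.4 + 156.2 + 156.2 + 12.6 + 5 + 232.2 + 1.8 = 573.4 m².
Absorption A = 9.4·0.30 + 156.2·0.07 + 156.2·0.05 + 12.6·0.09 + 5·0.03 + 232.2·0.47 + 1.8·0.02 = 132.018 sabins.
ᾱ = 132.018 / 573.4 = 0.2302.
−S·ln(1−ᾱ) = −573.4 × ln(1 − 0.2302) = 150.016.
V = 13.7 × 11.4 × 5.2 = 812.136 m³.
T = 0.161·V/[−S·ln(1−ᾱ)] = 0.161·812.136/150.016 = 0.87 s.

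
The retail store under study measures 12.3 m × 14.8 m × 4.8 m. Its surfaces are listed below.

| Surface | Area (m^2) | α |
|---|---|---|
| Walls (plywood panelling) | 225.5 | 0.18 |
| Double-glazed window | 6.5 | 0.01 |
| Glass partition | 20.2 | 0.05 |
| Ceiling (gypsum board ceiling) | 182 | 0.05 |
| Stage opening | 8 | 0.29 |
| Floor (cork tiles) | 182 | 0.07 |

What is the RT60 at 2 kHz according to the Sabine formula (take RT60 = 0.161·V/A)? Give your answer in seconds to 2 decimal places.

2.14 seconds

A = Σ Sᵢαᵢ = 225.5·0.18 + 6.5·0.01 + 20.2·0.05 + 182·0.05 + 8·0.29 + 182·0.07 = 65.825 sabins.
V = 12.3·14.8·4.8 = 873.792 m³.
Sabine: RT60 = 0.161 × 873.792 / 65.825 = 2.14 s.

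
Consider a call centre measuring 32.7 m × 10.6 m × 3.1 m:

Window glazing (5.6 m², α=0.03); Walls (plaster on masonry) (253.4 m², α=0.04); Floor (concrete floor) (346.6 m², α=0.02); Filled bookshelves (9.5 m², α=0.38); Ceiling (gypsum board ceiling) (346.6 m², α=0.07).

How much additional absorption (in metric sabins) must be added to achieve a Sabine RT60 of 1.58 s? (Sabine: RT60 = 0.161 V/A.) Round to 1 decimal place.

64.4 sabins

Total absorption A₁ = 5.6·0.03 + 253.4·0.04 + 346.6·0.02 + 9.5·0.38 + 346.6·0.07
  = 0.168 + 10.136 + 6.932 + 3.610 + 24.262 = 45.108 m² sabins.
Target A₂ = 0.161·1074.522/1.58 = 109.492 sabins (V = 1074.522 m³).
ΔA = A₂ − A₁ = 109.492 − 45.108 = 64.4 sabins.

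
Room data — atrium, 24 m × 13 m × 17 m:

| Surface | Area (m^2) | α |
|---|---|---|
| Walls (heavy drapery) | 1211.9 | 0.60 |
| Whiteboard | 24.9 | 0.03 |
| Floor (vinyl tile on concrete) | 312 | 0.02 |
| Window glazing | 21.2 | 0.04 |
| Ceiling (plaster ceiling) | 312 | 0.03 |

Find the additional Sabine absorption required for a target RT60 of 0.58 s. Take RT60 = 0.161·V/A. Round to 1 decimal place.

728.0 sabins

Total absorption A₁ = 1211.9×0.60 + 24.9×0.03 + 312×0.02 + 21.2×0.04 + 312×0.03
  = 727.140 + 0.747 + 6.240 + 0.848 + 9.360 = 744.335 m^2 sabins.
Target A₂ = 0.161·5304/0.58 = 1472.317 sabins (V = 5304 m³).
ΔA = A₂ − A₁ = 1472.317 − 744.335 = 728.0 sabins.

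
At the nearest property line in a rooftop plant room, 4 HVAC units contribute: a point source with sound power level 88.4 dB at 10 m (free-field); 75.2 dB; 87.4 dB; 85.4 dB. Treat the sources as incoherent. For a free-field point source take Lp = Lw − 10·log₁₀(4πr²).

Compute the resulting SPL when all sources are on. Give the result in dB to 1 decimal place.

89.7 dB

Source at 10 m: Lp = 88.4 − 10·log₁₀(4π·10²) = 88.4 − 10·log₁₀(1256.637) = 57.4 dB.
Σ 10^(Lᵢ/10) = 9.299e+08.
Back to dB: 10·log₁₀ Σ = 89.7 dB.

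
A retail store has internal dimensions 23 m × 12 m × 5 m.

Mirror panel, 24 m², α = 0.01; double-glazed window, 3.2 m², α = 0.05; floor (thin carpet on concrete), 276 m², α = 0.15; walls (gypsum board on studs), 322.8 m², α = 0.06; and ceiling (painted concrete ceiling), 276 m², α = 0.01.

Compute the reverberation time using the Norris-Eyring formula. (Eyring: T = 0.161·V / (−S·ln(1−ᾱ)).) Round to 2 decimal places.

S = Σ Sᵢ = 902.0 m².
Σ(Sᵢαᵢ) = 24·0.01 + 3.2·0.05 + 276·0.15 + 322.8·0.06 + 276·0.01 = 63.928.
ᾱ = 63.928 / 902.0 = 0.0709.
Eyring denominator: −S ln(1−ᾱ) = 66.332.
V = 23 × 12 × 5 = 1380 m³.
T = 0.161·V/[−S·ln(1−ᾱ)] = 0.161·1380/66.332 = 3.35 s.

3.35 seconds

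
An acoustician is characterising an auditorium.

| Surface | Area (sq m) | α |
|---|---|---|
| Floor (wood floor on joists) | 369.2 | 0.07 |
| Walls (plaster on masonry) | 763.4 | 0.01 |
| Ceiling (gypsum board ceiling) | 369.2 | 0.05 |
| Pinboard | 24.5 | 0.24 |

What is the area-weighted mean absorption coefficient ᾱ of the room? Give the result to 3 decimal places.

0.038

S = Σ Sᵢ = 369.2 + 763.4 + 369.2 + 24.5 = 1526.3 sq m.
A = 369.2*0.07 + 763.4*0.01 + 369.2*0.05 + 24.5*0.24 = 57.818 sabins.
ᾱ = A/S = 0.038.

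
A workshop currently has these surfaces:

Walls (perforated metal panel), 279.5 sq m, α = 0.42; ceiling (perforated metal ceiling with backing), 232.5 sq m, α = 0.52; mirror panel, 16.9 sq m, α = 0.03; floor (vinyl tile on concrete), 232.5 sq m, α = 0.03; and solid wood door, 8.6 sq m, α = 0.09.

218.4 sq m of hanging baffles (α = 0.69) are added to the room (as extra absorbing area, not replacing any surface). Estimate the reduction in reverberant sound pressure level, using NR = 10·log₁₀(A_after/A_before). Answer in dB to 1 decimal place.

Equivalent absorption area: A_before = 279.5·0.42 + 232.5·0.52 + 16.9·0.03 + 232.5·0.03 + 8.6·0.09 = 246.546 sq m.
Added absorption = 218.4 × 0.69 = 150.696 sabins.
A_after = 246.546 + 150.696 = 397.242 sabins.
Reduction = 10 log₁₀(A_after/A_before) = 10 log₁₀(1.6112) = 2.1 dB.

2.1 dB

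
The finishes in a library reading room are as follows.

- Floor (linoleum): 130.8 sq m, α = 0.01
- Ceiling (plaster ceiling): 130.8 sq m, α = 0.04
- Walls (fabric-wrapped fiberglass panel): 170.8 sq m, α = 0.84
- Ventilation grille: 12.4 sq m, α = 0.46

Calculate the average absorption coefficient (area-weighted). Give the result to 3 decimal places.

S = Σ Sᵢ = 130.8 + 130.8 + 170.8 + 12.4 = 444.8 sq m.
Weighted sum Σ Sα = 155.716.
ᾱ = A/S = 0.350.

0.350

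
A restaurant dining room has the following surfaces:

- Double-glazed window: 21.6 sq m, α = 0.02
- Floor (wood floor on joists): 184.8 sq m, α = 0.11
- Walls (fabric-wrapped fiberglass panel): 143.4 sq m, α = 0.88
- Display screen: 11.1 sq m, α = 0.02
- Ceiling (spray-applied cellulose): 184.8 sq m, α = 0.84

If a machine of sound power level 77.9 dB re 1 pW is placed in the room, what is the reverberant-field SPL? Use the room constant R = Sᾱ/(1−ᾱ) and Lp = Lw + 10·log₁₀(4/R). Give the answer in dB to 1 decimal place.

Σ(Sᵢαᵢ) = 21.6·0.02 + 184.8·0.11 + 143.4·0.88 + 11.1·0.02 + 184.8·0.84 = 302.406; total area S = 545.7 sq m.
ᾱ = 302.406/545.7 = 0.5542; R = Sᾱ/(1−ᾱ) = 302.406/(1−0.5542) = 678.345 sq m.
Lp = Lw + 10 log₁₀(4/R) = 77.9 -22.29 = 55.6 dB.

55.6 dB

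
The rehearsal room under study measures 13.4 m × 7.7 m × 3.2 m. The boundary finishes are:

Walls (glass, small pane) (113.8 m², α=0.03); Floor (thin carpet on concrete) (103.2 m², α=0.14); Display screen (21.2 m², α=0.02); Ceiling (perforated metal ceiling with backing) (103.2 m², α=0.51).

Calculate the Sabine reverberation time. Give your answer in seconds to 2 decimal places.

0.75 seconds

Summing Sᵢαᵢ: 3.414 + 14.448 + 0.424 + 52.632 → A = 70.918 sabins.
V = 13.4·7.7·3.2 = 330.176 m³.
T = 0.161 V/A = 0.161·330.176/70.918 = 0.75 s.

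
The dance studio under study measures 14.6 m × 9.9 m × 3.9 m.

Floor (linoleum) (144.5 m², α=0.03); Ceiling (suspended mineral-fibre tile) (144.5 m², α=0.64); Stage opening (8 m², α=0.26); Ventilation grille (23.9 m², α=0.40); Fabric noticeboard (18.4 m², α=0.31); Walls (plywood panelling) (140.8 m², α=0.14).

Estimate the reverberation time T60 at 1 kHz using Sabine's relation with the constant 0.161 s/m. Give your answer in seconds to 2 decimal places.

Equivalent absorption area: A = 144.5·0.03 + 144.5·0.64 + 8·0.26 + 23.9·0.40 + 18.4·0.31 + 140.8·0.14 = 133.871 m².
V = 14.6·9.9·3.9 = 563.706 m³.
RT60 = 0.161 · V / A = 0.161 × 563.706 / 133.871 = 0.68 s.

0.68 seconds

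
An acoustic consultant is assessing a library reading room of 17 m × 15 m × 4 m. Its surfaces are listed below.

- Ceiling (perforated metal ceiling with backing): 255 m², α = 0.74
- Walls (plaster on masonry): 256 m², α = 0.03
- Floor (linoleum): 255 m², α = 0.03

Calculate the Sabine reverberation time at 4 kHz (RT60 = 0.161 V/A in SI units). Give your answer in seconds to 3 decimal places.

0.805 s

A = Σ Sᵢαᵢ = 255*0.74 + 256*0.03 + 255*0.03 = 204.030 sabins.
Room volume: 1020 m³.
T = 0.161 V/A = 0.161·1020/204.030 = 0.805 s.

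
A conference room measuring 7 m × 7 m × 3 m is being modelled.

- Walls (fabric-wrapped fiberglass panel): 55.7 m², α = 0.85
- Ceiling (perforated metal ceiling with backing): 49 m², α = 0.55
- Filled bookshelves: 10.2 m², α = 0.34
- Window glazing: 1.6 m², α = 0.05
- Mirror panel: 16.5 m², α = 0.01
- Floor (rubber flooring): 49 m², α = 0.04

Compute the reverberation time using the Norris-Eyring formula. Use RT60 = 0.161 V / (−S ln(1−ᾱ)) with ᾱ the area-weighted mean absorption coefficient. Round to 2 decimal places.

0.22 seconds

Total surface area S = 55.7 + 49 + 10.2 + 1.6 + 16.5 + 49 = 182.0 m².
Σ(Sᵢαᵢ) = 55.7×0.85 + 49×0.55 + 10.2×0.34 + 1.6×0.05 + 16.5×0.01 + 49×0.04 = 79.968.
Mean coefficient ᾱ = A/S = 0.4394.
Eyring denominator: −S ln(1−ᾱ) = 105.332.
V = 7 × 7 × 3 = 147 m³.
RT60 = 0.161 × 147 / 105.332 = 0.22 s.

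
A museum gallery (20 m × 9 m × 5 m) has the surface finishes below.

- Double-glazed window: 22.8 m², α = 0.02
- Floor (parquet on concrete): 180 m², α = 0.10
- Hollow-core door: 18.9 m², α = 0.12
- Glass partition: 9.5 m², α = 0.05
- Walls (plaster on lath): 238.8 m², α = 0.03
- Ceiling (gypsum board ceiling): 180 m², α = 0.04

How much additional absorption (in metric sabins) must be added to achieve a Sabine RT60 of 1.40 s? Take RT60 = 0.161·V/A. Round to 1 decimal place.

Summing Sᵢαᵢ: 0.456 + 18.000 + 2.268 + 0.475 + 7.164 + 7.200 → A₁ = 35.563 sabins.
V = 900 m³. Required absorption A₂ = 0.161 × 900 / 1.40 = 103.500 sabins.
ΔA = A₂ − A₁ = 103.500 − 35.563 = 67.9 sabins.

67.9 sabins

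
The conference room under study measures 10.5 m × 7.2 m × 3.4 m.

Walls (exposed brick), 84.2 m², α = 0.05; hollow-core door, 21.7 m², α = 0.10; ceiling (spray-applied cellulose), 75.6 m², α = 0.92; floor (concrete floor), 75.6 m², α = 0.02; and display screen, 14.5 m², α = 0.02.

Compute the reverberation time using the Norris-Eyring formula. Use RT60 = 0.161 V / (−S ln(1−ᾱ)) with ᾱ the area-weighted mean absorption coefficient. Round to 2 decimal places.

S = Σ Sᵢ = 271.6 m².
Absorption A = 84.2×0.05 + 21.7×0.10 + 75.6×0.92 + 75.6×0.02 + 14.5×0.02 = 77.734 sabins.
Mean coefficient ᾱ = A/S = 0.2862.
−S·ln(1−ᾱ) = −271.6 × ln(1 − 0.2862) = 91.571.
V = 10.5 × 7.2 × 3.4 = 257.04 m³.
T = 0.161·V/[−S·ln(1−ᾱ)] = 0.161·257.04/91.571 = 0.45 s.

0.45 s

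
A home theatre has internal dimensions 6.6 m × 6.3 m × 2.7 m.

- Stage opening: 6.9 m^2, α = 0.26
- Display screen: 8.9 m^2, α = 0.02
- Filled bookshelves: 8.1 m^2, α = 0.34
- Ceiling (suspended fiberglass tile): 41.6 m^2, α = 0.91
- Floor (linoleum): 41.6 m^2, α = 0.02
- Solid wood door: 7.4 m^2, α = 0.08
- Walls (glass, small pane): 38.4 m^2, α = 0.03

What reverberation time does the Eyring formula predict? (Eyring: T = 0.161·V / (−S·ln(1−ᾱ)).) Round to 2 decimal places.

0.34 s

Total surface area S = 6.9 + 8.9 + 8.1 + 41.6 + 41.6 + 7.4 + 38.4 = 152.9 m^2.
Absorption A = 6.9·0.26 + 8.9·0.02 + 8.1·0.34 + 41.6·0.91 + 41.6·0.02 + 7.4·0.08 + 38.4·0.03 = 45.158 sabins.
ᾱ = 45.158 / 152.9 = 0.2953.
−S·ln(1−ᾱ) = −152.9 × ln(1 − 0.2953) = 53.512.
V = 6.6 × 6.3 × 2.7 = 112.266 m³.
RT60 = 0.161 × 112.266 / 53.512 = 0.34 s.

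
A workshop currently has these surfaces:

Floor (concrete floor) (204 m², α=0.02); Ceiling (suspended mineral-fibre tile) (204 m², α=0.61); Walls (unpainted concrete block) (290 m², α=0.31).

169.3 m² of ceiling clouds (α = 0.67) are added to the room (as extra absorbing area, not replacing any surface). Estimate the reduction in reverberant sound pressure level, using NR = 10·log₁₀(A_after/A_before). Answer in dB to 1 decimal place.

Total absorption A_before = 204·0.02 + 204·0.61 + 290·0.31
  = 4.080 + 124.440 + 89.900 = 218.420 m² sabins.
Added absorption = 169.3 × 0.67 = 113.431 sabins.
New total A_after = 331.851 sabins.
Reduction = 10 log₁₀(A_after/A_before) = 10 log₁₀(1.5193) = 1.8 dB.

1.8 dB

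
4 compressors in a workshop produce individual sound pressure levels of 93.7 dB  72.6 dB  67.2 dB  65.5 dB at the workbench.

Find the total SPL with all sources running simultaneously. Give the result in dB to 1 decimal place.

93.7 dB

Σ 10^(Lᵢ/10) = 2.371e+09.
L_total = 10·log₁₀(2.371e+09) = 93.7 dB.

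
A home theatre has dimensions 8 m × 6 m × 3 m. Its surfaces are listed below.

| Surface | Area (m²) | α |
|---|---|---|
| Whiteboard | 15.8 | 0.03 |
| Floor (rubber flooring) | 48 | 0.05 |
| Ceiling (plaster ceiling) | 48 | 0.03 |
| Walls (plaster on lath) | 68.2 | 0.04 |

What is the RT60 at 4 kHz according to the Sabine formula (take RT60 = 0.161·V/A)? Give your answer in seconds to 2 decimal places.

Equivalent absorption area: A = 15.8*0.03 + 48*0.05 + 48*0.03 + 68.2*0.04 = 7.042 m².
V = 8·6·3 = 144 m³.
Sabine: RT60 = 0.161 × 144 / 7.042 = 3.29 s.

3.29 s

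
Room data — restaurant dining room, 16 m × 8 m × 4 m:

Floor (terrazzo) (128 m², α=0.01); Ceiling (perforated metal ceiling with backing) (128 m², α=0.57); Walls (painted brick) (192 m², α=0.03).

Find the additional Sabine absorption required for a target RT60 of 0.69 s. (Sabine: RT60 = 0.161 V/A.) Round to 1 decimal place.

A₁ = Σ Sᵢαᵢ = 128·0.01 + 128·0.57 + 192·0.03 = 80.000 sabins.
For T = 0.69 s, need A₂ = 0.161·V/T = 0.161·512/0.69 = 119.467 sabins.
ΔA = A₂ − A₁ = 119.467 − 80.000 = 39.5 sabins.

39.5 sabins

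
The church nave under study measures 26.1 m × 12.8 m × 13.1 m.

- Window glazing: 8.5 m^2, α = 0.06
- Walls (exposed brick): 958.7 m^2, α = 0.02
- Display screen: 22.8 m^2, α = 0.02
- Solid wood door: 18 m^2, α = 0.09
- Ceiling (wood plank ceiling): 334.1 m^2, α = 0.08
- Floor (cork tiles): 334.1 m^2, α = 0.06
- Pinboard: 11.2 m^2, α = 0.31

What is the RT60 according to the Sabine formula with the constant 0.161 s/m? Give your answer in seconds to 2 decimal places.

Equivalent absorption area: A = 8.5×0.06 + 958.7×0.02 + 22.8×0.02 + 18×0.09 + 334.1×0.08 + 334.1×0.06 + 11.2×0.31 = 72.006 m^2.
Room volume: 4376.448 m³.
T = 0.161 V/A = 0.161·4376.448/72.006 = 9.79 s.

9.79 s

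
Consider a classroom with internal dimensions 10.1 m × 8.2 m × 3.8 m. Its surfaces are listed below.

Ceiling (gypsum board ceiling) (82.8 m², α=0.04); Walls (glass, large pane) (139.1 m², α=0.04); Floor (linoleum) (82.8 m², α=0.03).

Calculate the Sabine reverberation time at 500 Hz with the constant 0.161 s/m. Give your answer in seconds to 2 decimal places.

4.46 s

Total absorption A = 82.8*0.04 + 139.1*0.04 + 82.8*0.03
  = 3.312 + 5.564 + 2.484 = 11.360 m² sabins.
V = 10.1·8.2·3.8 = 314.716 m³.
T = 0.161 V/A = 0.161·314.716/11.360 = 4.46 s.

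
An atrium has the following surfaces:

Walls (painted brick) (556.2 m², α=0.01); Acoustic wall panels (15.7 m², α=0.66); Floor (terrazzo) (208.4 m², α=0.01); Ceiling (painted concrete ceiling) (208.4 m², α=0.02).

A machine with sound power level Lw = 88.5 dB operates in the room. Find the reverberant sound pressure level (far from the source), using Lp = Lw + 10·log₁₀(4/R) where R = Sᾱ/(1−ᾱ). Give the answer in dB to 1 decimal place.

A = 22.176 sabins; S = 988.7 m².
ᾱ = 22.176/988.7 = 0.0224; R = Sᾱ/(1−ᾱ) = 22.176/(1−0.0224) = 22.684 m².
Lp = 88.5 + 10·log₁₀(4/22.684) = 88.5 + (-7.54) = 81.0 dB.

81.0 dB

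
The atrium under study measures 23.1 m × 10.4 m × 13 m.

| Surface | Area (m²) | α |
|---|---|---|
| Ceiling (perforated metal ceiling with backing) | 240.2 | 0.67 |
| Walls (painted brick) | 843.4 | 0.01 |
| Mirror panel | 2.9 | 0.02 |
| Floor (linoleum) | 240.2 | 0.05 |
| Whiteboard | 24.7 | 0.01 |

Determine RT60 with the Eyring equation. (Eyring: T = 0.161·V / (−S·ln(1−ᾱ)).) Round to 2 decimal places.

Total surface area S = 240.2 + 843.4 + 2.9 + 240.2 + 24.7 = 1351.4 m².
Σ(Sᵢαᵢ) = 240.2×0.67 + 843.4×0.01 + 2.9×0.02 + 240.2×0.05 + 24.7×0.01 = 181.683.
Mean coefficient ᾱ = A/S = 0.1344.
Eyring denominator: −S ln(1−ᾱ) = 195.051.
V = 23.1 × 10.4 × 13 = 3123.12 m³.
T = 0.161·V/[−S·ln(1−ᾱ)] = 0.161·3123.12/195.051 = 2.58 s.

2.58 seconds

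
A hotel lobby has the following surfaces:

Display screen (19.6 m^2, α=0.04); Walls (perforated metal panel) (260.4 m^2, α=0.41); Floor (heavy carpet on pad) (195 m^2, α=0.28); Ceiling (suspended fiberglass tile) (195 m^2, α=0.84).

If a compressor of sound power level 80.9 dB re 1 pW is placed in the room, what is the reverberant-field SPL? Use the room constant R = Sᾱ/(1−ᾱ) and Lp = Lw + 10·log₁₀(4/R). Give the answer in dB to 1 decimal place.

58.9 dB

Σ(Sᵢαᵢ) = 19.6×0.04 + 260.4×0.41 + 195×0.28 + 195×0.84 = 325.948; total area S = 670.0 m^2.
ᾱ = 0.4865, so room constant R = A/(1−ᾱ) = 634.758 m^2.
Lp = Lw + 10 log₁₀(4/R) = 80.9 -22.01 = 58.9 dB.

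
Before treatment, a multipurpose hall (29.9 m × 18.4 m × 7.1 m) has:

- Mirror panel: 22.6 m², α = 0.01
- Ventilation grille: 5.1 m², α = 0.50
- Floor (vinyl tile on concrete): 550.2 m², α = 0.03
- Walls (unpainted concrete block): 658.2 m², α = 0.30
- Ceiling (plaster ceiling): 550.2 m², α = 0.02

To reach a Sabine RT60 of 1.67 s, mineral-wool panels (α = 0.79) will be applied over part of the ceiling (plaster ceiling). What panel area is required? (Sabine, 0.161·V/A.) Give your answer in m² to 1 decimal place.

A₁ = Σ Sᵢαᵢ = 22.6*0.01 + 5.1*0.50 + 550.2*0.03 + 658.2*0.30 + 550.2*0.02 = 227.746 sabins.
V = 3906.136 m³. Target absorption A₂ = 0.161 × 3906.136 / 1.67 = 376.580 sabins.
ΔA needed = 376.580 − 227.746 = 148.834 sabins.
Net gain per m²: Δα = 0.79 − 0.02 = 0.77.
Panel area = 148.834 / 0.77 = 193.3 m².

193.3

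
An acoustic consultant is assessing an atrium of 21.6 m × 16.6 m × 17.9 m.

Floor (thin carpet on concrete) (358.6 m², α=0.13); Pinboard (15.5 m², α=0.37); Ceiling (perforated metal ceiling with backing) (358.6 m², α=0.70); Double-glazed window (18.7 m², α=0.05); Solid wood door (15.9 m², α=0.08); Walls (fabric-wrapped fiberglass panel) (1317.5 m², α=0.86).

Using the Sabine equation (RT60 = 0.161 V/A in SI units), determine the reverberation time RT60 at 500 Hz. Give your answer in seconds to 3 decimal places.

0.718 s

Total absorption A = 358.6*0.13 + 15.5*0.37 + 358.6*0.70 + 18.7*0.05 + 15.9*0.08 + 1317.5*0.86
  = 46.618 + 5.735 + 251.020 + 0.935 + 1.272 + 1133.050 = 1438.630 m² sabins.
Volume V = 21.6 × 16.6 × 17.9 = 6418.224 m³.
Sabine: RT60 = 0.161 × 6418.224 / 1438.630 = 0.718 s.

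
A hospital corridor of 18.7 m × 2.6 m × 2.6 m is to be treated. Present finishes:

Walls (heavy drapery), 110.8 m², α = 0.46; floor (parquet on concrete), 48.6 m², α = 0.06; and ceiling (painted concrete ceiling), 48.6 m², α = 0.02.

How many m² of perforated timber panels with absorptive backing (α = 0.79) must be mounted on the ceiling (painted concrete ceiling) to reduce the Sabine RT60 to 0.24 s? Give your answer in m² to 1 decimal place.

Summing Sᵢαᵢ: 50.968 + 2.916 + 0.972 → A₁ = 54.856 sabins.
Required A₂ = 0.161·126.412/0.24 = 84.801 sabins.
ΔA needed = 84.801 − 54.856 = 29.945 sabins.
Net gain per m²: Δα = 0.79 − 0.02 = 0.77.
Panel area = 29.945 / 0.77 = 38.9 m².

38.9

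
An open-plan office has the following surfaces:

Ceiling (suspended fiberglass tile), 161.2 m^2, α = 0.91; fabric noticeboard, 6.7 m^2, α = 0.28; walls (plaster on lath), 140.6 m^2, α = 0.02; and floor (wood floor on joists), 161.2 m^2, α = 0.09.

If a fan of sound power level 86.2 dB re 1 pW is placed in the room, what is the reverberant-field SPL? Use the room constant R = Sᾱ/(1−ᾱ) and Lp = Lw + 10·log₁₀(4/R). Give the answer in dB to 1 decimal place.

A = 165.888 sabins; S = 469.7 m^2.
ᾱ = 165.888/469.7 = 0.3532; R = Sᾱ/(1−ᾱ) = 165.888/(1−0.3532) = 256.475 m^2.
Lp = Lw + 10 log₁₀(4/R) = 86.2 -18.07 = 68.1 dB.

68.1 dB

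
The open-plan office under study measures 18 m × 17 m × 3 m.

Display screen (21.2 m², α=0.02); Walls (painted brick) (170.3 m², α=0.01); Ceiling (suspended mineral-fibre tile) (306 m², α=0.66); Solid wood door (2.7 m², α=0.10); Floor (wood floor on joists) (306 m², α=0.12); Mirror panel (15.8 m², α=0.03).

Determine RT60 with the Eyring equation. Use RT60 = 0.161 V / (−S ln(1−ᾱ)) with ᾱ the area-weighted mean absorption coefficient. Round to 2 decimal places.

0.52 seconds

Total surface area S = 21.2 + 170.3 + 306 + 2.7 + 306 + 15.8 = 822.0 m².
Σ(Sᵢαᵢ) = 21.2×0.02 + 170.3×0.01 + 306×0.66 + 2.7×0.10 + 306×0.12 + 15.8×0.03 = 241.551.
ᾱ = 241.551 / 822.0 = 0.2939.
−S·ln(1−ᾱ) = −822.0 × ln(1 − 0.2939) = 286.055.
V = 18 × 17 × 3 = 918 m³.
T = 0.161·V/[−S·ln(1−ᾱ)] = 0.161·918/286.055 = 0.52 s.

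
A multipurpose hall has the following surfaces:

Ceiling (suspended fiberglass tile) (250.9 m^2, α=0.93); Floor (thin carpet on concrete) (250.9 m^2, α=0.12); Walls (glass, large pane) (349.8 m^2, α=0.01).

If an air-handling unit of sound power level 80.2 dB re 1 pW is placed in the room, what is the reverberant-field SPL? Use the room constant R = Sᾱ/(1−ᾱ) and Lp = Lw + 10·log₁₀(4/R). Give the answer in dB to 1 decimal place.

60.3 dB

A = 266.943 sabins; S = 851.6 m^2.
ᾱ = 0.3135, so room constant R = A/(1−ᾱ) = 388.846 m^2.
Lp = Lw + 10 log₁₀(4/R) = 80.2 -19.88 = 60.3 dB.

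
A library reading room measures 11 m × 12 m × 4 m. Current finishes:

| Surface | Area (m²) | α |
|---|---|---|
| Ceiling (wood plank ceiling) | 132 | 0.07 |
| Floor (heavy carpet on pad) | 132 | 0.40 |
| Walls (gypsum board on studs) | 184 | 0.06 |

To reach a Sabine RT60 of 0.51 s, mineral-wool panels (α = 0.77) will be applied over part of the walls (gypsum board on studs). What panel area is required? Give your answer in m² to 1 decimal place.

Total absorption A₁ = 132·0.07 + 132·0.40 + 184·0.06
  = 9.240 + 52.800 + 11.040 = 73.080 m² sabins.
V = 528 m³. Target absorption A₂ = 0.161 × 528 / 0.51 = 166.682 sabins.
ΔA needed = 166.682 − 73.080 = 93.602 sabins.
Net gain per m²: Δα = 0.77 − 0.06 = 0.71.
Panel area = 93.602 / 0.71 = 131.8 m².

131.8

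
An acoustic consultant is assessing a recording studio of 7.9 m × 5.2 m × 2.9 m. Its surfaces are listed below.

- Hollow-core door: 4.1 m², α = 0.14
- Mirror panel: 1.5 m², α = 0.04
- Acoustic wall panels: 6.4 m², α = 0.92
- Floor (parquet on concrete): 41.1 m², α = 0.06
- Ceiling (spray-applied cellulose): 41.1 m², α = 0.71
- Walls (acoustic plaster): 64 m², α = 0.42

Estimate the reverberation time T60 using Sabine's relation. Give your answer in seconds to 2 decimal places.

0.29 s

Total absorption A = 4.1·0.14 + 1.5·0.04 + 6.4·0.92 + 41.1·0.06 + 41.1·0.71 + 64·0.42
  = 0.574 + 0.060 + 5.888 + 2.466 + 29.181 + 26.880 = 65.049 m² sabins.
Volume V = 7.9 × 5.2 × 2.9 = 119.132 m³.
RT60 = 0.161 · V / A = 0.161 × 119.132 / 65.049 = 0.29 s.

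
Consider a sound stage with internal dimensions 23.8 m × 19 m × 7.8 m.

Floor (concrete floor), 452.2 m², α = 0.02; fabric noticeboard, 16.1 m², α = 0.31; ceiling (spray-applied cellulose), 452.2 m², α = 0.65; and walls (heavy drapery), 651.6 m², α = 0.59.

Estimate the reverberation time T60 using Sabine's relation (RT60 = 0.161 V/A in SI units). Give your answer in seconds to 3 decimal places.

A = Σ Sᵢαᵢ = 452.2×0.02 + 16.1×0.31 + 452.2×0.65 + 651.6×0.59 = 692.409 sabins.
Volume V = 23.8 × 19 × 7.8 = 3527.16 m³.
Sabine: RT60 = 0.161 × 3527.16 / 692.409 = 0.820 s.

0.820 seconds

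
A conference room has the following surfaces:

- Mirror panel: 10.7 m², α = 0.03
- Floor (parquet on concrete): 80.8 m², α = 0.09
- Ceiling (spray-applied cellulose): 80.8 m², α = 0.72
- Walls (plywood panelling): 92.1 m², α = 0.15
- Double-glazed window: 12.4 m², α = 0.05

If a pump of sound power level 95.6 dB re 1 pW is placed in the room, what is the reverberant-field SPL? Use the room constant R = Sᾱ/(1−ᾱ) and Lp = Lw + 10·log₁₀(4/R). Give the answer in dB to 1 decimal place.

81.1 dB

Σ(Sᵢαᵢ) = 10.7·0.03 + 80.8·0.09 + 80.8·0.72 + 92.1·0.15 + 12.4·0.05 = 80.204; total area S = 276.8 m².
ᾱ = 0.2898, so room constant R = A/(1−ᾱ) = 112.932 m².
Lp = Lw + 10 log₁₀(4/R) = 95.6 -14.51 = 81.1 dB.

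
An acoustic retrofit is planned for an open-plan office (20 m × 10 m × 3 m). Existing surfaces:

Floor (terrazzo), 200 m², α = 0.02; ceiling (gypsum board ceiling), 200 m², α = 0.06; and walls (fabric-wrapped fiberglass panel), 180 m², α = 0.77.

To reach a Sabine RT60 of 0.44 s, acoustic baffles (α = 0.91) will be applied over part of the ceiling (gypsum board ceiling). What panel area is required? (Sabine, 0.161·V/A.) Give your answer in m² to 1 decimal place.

76.4

Equivalent absorption area: A₁ = 200·0.02 + 200·0.06 + 180·0.77 = 154.600 m².
V = 600 m³. Target absorption A₂ = 0.161 × 600 / 0.44 = 219.545 sabins.
Absorption to add: 219.545 − 154.600 = 64.945 sabins.
Net gain per m²: Δα = 0.91 − 0.06 = 0.85.
Panel area = 64.945 / 0.85 = 76.4 m².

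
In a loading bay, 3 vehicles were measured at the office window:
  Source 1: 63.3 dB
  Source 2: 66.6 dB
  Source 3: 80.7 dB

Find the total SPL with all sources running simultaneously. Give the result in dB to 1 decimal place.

Sum in the linear (power) domain: Σ 10^(Lᵢ/10) = 10^(63.3/10) + 10^(66.6/10) + 10^(80.7/10) = 1.242e+08.
Combined level = 10 log₁₀(1.242e+08) = 80.9 dB.

80.9 dB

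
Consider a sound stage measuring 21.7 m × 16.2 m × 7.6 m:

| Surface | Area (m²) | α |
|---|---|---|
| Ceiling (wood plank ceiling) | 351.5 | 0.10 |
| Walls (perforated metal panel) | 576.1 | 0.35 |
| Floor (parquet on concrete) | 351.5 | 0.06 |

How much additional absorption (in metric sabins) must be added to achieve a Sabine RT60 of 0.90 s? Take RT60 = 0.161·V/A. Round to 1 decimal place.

220.1 sabins

Equivalent absorption area: A₁ = 351.5×0.10 + 576.1×0.35 + 351.5×0.06 = 257.875 m².
Target A₂ = 0.161·2671.704/0.90 = 477.938 sabins (V = 2671.704 m³).
Additional absorption ΔA = 477.938 − 257.875 = 220.1 sabins.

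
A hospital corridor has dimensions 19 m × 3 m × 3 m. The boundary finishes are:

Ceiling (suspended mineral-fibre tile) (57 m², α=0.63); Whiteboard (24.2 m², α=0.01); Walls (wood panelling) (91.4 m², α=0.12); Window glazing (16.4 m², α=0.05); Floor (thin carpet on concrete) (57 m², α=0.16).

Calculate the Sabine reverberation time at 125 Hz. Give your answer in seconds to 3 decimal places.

Total absorption A = 57·0.63 + 24.2·0.01 + 91.4·0.12 + 16.4·0.05 + 57·0.16
  = 35.910 + 0.242 + 10.968 + 0.820 + 9.120 = 57.060 m² sabins.
V = 19·3·3 = 171 m³.
RT60 = 0.161 · V / A = 0.161 × 171 / 57.060 = 0.482 s.

0.482 s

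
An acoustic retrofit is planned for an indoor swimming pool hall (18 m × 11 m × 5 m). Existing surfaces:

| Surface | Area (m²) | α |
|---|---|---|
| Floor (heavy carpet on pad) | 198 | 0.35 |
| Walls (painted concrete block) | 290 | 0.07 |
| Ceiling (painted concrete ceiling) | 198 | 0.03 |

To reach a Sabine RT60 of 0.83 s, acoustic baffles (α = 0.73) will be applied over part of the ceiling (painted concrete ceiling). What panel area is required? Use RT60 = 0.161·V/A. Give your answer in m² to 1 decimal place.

137.9

Total absorption A₁ = 198×0.35 + 290×0.07 + 198×0.03
  = 69.300 + 20.300 + 5.940 = 95.540 m² sabins.
V = 990 m³. Target absorption A₂ = 0.161 × 990 / 0.83 = 192.036 sabins.
ΔA needed = 192.036 − 95.540 = 96.496 sabins.
Each m² of panel replacing the ceiling (painted concrete ceiling) adds (0.73 − 0.03) = 0.70 sabins.
Area = ΔA/Δα = 96.496/0.70 = 137.9 m².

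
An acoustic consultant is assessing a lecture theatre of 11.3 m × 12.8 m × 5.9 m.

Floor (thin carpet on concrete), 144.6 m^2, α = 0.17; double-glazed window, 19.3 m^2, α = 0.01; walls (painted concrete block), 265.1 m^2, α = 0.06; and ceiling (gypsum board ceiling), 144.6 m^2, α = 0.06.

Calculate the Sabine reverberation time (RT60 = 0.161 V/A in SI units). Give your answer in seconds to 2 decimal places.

2.78 sec

Equivalent absorption area: A = 144.6×0.17 + 19.3×0.01 + 265.1×0.06 + 144.6×0.06 = 49.357 m^2.
Room volume: 853.376 m³.
Sabine: RT60 = 0.161 × 853.376 / 49.357 = 2.78 s.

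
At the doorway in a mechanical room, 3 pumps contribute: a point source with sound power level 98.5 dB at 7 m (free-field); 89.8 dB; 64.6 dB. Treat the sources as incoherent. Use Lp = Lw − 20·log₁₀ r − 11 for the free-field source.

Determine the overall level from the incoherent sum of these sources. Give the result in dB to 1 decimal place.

Source at 7 m: Lp = 98.5 − 20·log₁₀(7) − 11 = 70.6 dB.
Σ 10^(Lᵢ/10) = 9.694e+08.
Combined level = 10 log₁₀(9.694e+08) = 89.9 dB.

89.9 dB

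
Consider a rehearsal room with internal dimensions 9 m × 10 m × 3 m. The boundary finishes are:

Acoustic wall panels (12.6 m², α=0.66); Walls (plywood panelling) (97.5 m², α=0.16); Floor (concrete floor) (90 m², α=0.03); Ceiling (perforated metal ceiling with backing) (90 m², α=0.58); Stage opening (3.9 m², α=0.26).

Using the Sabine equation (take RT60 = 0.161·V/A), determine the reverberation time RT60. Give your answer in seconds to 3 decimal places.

0.545 seconds

Summing Sᵢαᵢ: 8.316 + 15.600 + 2.700 + 52.200 + 1.014 → A = 79.830 sabins.
Room volume: 270 m³.
RT60 = 0.161 · V / A = 0.161 × 270 / 79.830 = 0.545 s.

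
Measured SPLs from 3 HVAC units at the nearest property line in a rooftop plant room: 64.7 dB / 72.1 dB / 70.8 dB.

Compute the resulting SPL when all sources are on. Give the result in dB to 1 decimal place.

74.9 dB

Converting to relative power and adding: 10^(64.7/10) + 10^(72.1/10) + 10^(70.8/10) = 3.119e+07.
L_total = 10·log₁₀(3.119e+07) = 74.9 dB.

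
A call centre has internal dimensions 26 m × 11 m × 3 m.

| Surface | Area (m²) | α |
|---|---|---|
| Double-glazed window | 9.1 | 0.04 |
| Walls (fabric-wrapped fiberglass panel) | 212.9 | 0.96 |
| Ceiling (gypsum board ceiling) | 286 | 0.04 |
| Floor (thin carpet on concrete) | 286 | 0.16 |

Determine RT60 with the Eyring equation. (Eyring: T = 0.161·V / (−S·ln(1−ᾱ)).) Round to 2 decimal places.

0.43 s

S = Σ Sᵢ = 794.0 m².
Absorption A = 9.1×0.04 + 212.9×0.96 + 286×0.04 + 286×0.16 = 261.948 sabins.
Mean coefficient ᾱ = A/S = 0.3299.
Eyring denominator: −S ln(1−ᾱ) = 317.861.
V = 26 × 11 × 3 = 858 m³.
T = 0.161·V/[−S·ln(1−ᾱ)] = 0.161·858/317.861 = 0.43 s.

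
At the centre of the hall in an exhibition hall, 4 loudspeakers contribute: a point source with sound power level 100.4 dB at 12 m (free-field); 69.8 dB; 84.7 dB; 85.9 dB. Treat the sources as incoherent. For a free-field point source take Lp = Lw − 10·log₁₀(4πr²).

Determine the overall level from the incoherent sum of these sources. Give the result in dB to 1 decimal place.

88.4 dB

Source at 12 m: Lp = 100.4 − 10·log₁₀(4π·12²) = 100.4 − 10·log₁₀(1809.557) = 67.8 dB.
Converting to relative power and adding: 10^(67.8/10) + 10^(69.8/10) + 10^(84.7/10) + 10^(85.9/10) = 6.997e+08.
Back to dB: 10·log₁₀ Σ = 88.4 dB.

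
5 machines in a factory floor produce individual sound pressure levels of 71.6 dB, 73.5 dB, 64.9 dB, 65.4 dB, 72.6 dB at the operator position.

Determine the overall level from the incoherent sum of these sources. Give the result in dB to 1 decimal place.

77.9 dB

Sum in the linear (power) domain: Σ 10^(Lᵢ/10) = 10^(71.6/10) + 10^(73.5/10) + 10^(64.9/10) + 10^(65.4/10) + 10^(72.6/10) = 6.16e+07.
Combined level = 10 log₁₀(6.16e+07) = 77.9 dB.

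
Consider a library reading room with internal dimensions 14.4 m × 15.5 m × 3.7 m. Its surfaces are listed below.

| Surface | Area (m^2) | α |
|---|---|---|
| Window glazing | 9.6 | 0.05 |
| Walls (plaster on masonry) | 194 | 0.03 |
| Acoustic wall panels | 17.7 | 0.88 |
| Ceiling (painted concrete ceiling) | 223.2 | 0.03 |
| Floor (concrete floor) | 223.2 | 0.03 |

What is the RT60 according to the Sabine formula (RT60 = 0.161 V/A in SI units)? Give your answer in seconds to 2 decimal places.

Equivalent absorption area: A = 9.6*0.05 + 194*0.03 + 17.7*0.88 + 223.2*0.03 + 223.2*0.03 = 35.268 m^2.
Room volume: 825.84 m³.
Sabine: RT60 = 0.161 × 825.84 / 35.268 = 3.77 s.

3.77 sec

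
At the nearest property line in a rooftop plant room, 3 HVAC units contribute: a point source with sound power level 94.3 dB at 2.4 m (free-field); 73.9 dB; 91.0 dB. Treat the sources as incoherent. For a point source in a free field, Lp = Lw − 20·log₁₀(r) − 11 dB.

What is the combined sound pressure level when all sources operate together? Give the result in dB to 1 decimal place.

91.2 dB

Source at 2.4 m: Lp = 94.3 − 20·log₁₀(2.4) − 11 = 75.7 dB.
Sum in the linear (power) domain: Σ 10^(Lᵢ/10) = 10^(75.7/10) + 10^(73.9/10) + 10^(91.0/10) = 1.321e+09.
Back to dB: 10·log₁₀ Σ = 91.2 dB.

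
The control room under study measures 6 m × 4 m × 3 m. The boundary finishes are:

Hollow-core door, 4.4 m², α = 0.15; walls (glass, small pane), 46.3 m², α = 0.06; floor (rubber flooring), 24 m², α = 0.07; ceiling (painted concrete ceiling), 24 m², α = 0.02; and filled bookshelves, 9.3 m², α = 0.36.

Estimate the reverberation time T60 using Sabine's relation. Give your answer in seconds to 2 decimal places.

1.30 sec

A = Σ Sᵢαᵢ = 4.4·0.15 + 46.3·0.06 + 24·0.07 + 24·0.02 + 9.3·0.36 = 8.946 sabins.
V = 6·4·3 = 72 m³.
Sabine: RT60 = 0.161 × 72 / 8.946 = 1.30 s.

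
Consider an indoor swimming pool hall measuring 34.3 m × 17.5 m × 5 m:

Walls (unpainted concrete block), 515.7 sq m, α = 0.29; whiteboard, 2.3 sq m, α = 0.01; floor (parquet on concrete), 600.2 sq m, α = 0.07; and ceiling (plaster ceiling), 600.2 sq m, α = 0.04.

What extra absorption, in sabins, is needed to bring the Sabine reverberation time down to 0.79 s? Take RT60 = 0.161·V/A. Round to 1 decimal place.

Summing Sᵢαᵢ: 149.553 + 0.023 + 42.014 + 24.008 → A₁ = 215.598 sabins.
V = 3001.25 m³. Required absorption A₂ = 0.161 × 3001.25 / 0.79 = 611.647 sabins.
ΔA = A₂ − A₁ = 611.647 − 215.598 = 396.0 sabins.

396.0 sabins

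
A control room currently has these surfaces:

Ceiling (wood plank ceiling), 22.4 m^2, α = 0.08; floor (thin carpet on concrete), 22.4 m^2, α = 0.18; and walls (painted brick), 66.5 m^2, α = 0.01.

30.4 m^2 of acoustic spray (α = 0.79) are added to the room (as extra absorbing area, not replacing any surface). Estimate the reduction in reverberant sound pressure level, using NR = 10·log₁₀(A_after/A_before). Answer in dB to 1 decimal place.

Summing Sᵢαᵢ: 1.792 + 4.032 + 0.665 → A_before = 6.489 sabins.
Treatment contributes 30.4·0.79 = 24.016 sabins.
A_after = 6.489 + 24.016 = 30.505 sabins.
Reduction = 10 log₁₀(A_after/A_before) = 10 log₁₀(4.7010) = 6.7 dB.

6.7 dB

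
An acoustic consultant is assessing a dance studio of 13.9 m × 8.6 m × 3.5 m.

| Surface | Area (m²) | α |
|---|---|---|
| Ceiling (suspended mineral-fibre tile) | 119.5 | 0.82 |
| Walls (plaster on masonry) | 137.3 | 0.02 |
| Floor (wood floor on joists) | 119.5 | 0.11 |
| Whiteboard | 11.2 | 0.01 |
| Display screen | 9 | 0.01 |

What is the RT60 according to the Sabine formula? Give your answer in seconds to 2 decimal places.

Total absorption A = 119.5×0.82 + 137.3×0.02 + 119.5×0.11 + 11.2×0.01 + 9×0.01
  = 97.990 + 2.746 + 13.145 + 0.112 + 0.090 = 114.083 m² sabins.
Volume V = 13.9 × 8.6 × 3.5 = 418.39 m³.
Sabine: RT60 = 0.161 × 418.39 / 114.083 = 0.59 s.

0.59 seconds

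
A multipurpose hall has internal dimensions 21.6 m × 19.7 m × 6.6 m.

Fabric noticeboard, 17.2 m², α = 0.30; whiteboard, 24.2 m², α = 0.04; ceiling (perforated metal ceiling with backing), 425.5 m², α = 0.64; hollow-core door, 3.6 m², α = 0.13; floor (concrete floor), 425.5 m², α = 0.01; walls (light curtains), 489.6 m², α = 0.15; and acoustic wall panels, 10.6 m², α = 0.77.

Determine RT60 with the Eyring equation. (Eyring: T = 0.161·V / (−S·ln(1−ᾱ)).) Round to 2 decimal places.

Total surface area S = 17.2 + 24.2 + 425.5 + 3.6 + 425.5 + 489.6 + 10.6 = 1396.2 m².
Σ(Sᵢαᵢ) = 17.2×0.30 + 24.2×0.04 + 425.5×0.64 + 3.6×0.13 + 425.5×0.01 + 489.6×0.15 + 10.6×0.77 = 364.773.
Mean coefficient ᾱ = A/S = 0.2613.
Eyring denominator: −S ln(1−ᾱ) = 422.858.
V = 21.6 × 19.7 × 6.6 = 2808.432 m³.
T = 0.161·V/[−S·ln(1−ᾱ)] = 0.161·2808.432/422.858 = 1.07 s.

1.07 seconds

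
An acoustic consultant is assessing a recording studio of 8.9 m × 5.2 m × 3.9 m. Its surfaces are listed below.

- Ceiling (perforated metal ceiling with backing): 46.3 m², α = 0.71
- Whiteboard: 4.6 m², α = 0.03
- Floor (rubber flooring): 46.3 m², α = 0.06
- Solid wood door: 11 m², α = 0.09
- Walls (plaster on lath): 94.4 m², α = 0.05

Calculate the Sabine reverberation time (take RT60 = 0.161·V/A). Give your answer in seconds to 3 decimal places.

A = Σ Sᵢαᵢ = 46.3*0.71 + 4.6*0.03 + 46.3*0.06 + 11*0.09 + 94.4*0.05 = 41.499 sabins.
Volume V = 8.9 × 5.2 × 3.9 = 180.492 m³.
Sabine: RT60 = 0.161 × 180.492 / 41.499 = 0.700 s.

0.700 s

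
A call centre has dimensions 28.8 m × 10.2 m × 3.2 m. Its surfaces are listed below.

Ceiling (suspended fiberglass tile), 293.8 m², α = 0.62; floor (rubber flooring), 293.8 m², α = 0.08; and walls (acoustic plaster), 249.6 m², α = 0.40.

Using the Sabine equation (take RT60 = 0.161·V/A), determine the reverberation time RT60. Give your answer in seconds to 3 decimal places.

Summing Sᵢαᵢ: 182.156 + 23.504 + 99.840 → A = 305.500 sabins.
Room volume: 940.032 m³.
T = 0.161 V/A = 0.161·940.032/305.500 = 0.495 s.

0.495 s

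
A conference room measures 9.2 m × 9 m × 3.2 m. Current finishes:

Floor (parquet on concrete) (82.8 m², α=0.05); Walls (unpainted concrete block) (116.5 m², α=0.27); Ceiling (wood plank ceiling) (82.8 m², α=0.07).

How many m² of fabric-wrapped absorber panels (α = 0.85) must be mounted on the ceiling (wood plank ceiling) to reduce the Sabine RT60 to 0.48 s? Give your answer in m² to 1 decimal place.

60.9

Total absorption A₁ = 82.8*0.05 + 116.5*0.27 + 82.8*0.07
  = 4.140 + 31.455 + 5.796 = 41.391 m² sabins.
V = 264.96 m³. Target absorption A₂ = 0.161 × 264.96 / 0.48 = 88.872 sabins.
ΔA needed = 88.872 − 41.391 = 47.481 sabins.
Each m² of panel replacing the ceiling (wood plank ceiling) adds (0.85 − 0.07) = 0.78 sabins.
Panel area = 47.481 / 0.78 = 60.9 m².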